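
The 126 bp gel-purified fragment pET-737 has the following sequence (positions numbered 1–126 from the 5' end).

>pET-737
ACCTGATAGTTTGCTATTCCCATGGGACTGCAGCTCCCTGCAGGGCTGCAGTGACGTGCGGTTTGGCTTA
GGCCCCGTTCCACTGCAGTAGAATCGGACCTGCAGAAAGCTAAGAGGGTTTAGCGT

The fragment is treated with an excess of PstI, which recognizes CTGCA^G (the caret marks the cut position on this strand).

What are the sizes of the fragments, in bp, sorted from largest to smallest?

PstI sites (CTGCAG) start at positions 28, 38, 46, 83, 100.
PstI cuts after base 5 of each site (before the last base), so after positions 32, 42, 50, 87, 104.
Linear molecule, 5 cuts → 6 fragments:
  1–32 → 32 bp
  33–42 → 10 bp
  43–50 → 8 bp
  51–87 → 37 bp
  88–104 → 17 bp
  105–126 → 22 bp
Sorted largest to smallest: 37, 32, 22, 17, 10, 8 bp.

37, 32, 22, 17, 10, 8 bp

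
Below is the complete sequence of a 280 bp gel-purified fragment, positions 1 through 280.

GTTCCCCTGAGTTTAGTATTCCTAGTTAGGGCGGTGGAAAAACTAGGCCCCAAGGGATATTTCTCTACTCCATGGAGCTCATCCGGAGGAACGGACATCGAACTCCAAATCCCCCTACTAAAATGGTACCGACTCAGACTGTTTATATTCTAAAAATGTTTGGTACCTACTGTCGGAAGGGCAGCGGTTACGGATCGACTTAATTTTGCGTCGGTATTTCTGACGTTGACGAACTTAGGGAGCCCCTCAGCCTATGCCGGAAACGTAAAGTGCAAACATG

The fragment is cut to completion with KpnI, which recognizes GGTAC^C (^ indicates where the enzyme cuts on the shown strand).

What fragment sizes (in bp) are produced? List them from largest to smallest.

KpnI sites (GGTACC) start at positions 125, 162.
KpnI cuts after base 5 of each site (before the last base), so after positions 129, 166.
Linear molecule, 2 cuts → 3 fragments:
  1–129 → 129 bp
  130–166 → 37 bp
  167–280 → 114 bp
Sorted largest to smallest: 129, 114, 37 bp.

129, 114, 37 bp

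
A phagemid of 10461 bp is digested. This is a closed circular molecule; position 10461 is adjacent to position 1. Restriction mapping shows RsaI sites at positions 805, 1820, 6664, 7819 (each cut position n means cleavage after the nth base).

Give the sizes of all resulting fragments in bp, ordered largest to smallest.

4844, 3447, 1155, 1015 bp

Circular molecule, 4 cuts → 4 fragments:
  1820 − 805 = 1015 bp
  6664 − 1820 = 4844 bp
  7819 − 6664 = 1155 bp
  wrap: 10461 − 7819 + 805 = 3447 bp
Sorted largest to smallest: 4844, 3447, 1155, 1015 bp.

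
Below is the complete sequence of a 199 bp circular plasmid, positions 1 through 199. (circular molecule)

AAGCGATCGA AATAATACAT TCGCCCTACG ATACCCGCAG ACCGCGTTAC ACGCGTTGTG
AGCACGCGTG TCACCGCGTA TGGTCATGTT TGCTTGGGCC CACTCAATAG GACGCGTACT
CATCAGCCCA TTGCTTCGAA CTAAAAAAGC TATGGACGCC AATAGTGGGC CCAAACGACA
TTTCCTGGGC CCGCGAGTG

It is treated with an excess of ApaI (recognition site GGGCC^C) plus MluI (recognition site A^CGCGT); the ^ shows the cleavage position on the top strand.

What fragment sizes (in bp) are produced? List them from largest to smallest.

ApaI sites (GGGCCC) start at positions 96, 167, 187.
ApaI cuts after base 5 of each site (before the last base), so after positions 100, 171, 191.
MluI sites (ACGCGT) start at positions 51, 64, 112.
MluI cuts after the first base of each site, so after positions 51, 64, 112.
Combined cut positions: 51, 64, 100, 112, 171, 191.
Circular molecule, 6 cuts → 6 fragments:
  52–64 → 13 bp
  65–100 → 36 bp
  101–112 → 12 bp
  113–171 → 59 bp
  172–191 → 20 bp
  192–199 then 1–51 → 8 + 51 = 59 bp
Sorted largest to smallest: 59, 59, 36, 20, 13, 12 bp.

59, 59, 36, 20, 13, 12 bp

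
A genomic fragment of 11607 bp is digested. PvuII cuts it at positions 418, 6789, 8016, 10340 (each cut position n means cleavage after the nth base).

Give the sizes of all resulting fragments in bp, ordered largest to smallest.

6371, 2324, 1267, 1227, 418 bp

Linear molecule, 4 cuts → 5 fragments:
  418 − 0 = 418 bp
  6789 − 418 = 6371 bp
  8016 − 6789 = 1227 bp
  10340 − 8016 = 2324 bp
  11607 − 10340 = 1267 bp
Sorted largest to smallest: 6371, 2324, 1267, 1227, 418 bp.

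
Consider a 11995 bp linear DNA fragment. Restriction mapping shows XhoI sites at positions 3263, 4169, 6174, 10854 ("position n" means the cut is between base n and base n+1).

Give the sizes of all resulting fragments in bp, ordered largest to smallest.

4680, 3263, 2005, 1141, 906 bp

Linear molecule, 4 cuts → 5 fragments:
  3263 − 0 = 3263 bp
  4169 − 3263 = 906 bp
  6174 − 4169 = 2005 bp
  10854 − 6174 = 4680 bp
  11995 − 10854 = 1141 bp
Sorted largest to smallest: 4680, 3263, 2005, 1141, 906 bp.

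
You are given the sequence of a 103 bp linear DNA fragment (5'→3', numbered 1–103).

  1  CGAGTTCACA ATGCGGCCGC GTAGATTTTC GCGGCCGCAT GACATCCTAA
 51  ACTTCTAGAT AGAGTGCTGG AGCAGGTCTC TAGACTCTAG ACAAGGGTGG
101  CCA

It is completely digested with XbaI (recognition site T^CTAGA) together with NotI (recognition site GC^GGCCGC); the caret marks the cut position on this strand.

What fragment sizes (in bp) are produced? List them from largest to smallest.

25, 22, 18, 17, 14, 7 bp

XbaI sites (TCTAGA) start at positions 54, 79, 86.
XbaI cuts after the first base of each site, so after positions 54, 79, 86.
NotI sites (GCGGCCGC) start at positions 13, 31.
NotI cuts after base 2 of each site, so after positions 14, 32.
Combined cut positions: 14, 32, 54, 79, 86.
Linear molecule, 5 cuts → 6 fragments:
  1–14 → 14 bp
  15–32 → 18 bp
  33–54 → 22 bp
  55–79 → 25 bp
  80–86 → 7 bp
  87–103 → 17 bp
Sorted largest to smallest: 25, 22, 18, 17, 14, 7 bp.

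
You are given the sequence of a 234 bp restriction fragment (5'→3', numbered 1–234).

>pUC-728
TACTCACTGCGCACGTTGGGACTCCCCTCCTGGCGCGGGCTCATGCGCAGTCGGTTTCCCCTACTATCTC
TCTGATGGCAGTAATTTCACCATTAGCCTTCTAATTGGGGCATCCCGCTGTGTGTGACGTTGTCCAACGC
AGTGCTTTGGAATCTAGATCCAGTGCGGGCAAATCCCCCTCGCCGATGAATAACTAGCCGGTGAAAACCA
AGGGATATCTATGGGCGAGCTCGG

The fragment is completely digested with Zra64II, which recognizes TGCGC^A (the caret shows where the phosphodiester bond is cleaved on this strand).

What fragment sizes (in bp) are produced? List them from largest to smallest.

Zra64II sites (TGCGCA) start at positions 8, 44.
Zra64II cuts after base 5 of each site (before the last base), so after positions 12, 48.
Linear molecule, 2 cuts → 3 fragments:
  1–12 → 12 bp
  13–48 → 36 bp
  49–234 → 186 bp
Sorted largest to smallest: 186, 36, 12 bp.

186, 36, 12 bp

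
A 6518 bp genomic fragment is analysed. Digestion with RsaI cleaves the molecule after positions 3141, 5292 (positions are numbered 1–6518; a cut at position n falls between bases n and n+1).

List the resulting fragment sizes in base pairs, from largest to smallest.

3141, 2151, 1226 bp

Linear molecule, 2 cuts → 3 fragments:
  3141 − 0 = 3141 bp
  5292 − 3141 = 2151 bp
  6518 − 5292 = 1226 bp
Sorted largest to smallest: 3141, 2151, 1226 bp.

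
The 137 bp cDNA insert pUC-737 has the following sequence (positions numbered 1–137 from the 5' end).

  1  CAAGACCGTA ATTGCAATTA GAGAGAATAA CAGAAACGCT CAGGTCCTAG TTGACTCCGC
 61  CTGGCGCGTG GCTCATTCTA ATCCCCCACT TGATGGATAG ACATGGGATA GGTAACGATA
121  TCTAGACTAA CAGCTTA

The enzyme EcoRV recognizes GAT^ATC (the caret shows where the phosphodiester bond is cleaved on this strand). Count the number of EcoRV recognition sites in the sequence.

GATATC occurs starting at position 117.
EcoRV cuts at 1 site.

1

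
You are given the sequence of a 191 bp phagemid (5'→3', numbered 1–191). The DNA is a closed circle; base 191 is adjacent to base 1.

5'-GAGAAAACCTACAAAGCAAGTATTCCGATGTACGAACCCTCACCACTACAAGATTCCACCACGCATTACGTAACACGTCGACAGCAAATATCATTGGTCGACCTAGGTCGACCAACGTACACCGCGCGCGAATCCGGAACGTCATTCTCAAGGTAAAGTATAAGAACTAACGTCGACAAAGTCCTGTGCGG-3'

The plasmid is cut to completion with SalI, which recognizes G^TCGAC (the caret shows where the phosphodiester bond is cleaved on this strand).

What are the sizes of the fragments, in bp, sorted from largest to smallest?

SalI sites (GTCGAC) start at positions 77, 97, 107, 172.
SalI cuts after the first base of each site, so after positions 77, 97, 107, 172.
Circular molecule, 4 cuts → 4 fragments:
  78–97 → 20 bp
  98–107 → 10 bp
  108–172 → 65 bp
  173–191 then 1–77 → 19 + 77 = 96 bp
Sorted largest to smallest: 96, 65, 20, 10 bp.

96, 65, 20, 10 bp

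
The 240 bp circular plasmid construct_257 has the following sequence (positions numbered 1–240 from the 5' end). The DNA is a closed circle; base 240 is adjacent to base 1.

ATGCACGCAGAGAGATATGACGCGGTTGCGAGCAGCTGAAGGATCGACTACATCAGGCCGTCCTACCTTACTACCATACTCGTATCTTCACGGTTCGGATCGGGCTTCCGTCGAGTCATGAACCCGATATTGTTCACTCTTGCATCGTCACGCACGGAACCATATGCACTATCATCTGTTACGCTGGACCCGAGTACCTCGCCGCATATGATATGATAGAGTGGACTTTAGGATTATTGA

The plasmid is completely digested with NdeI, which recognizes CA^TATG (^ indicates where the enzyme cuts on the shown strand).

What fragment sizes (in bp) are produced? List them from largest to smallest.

NdeI sites (CATATG) start at positions 161, 205.
NdeI cuts after base 2 of each site, so after positions 162, 206.
Circular molecule, 2 cuts → 2 fragments:
  163–206 → 44 bp
  207–240 then 1–162 → 34 + 162 = 196 bp
Sorted largest to smallest: 196, 44 bp.

196, 44 bp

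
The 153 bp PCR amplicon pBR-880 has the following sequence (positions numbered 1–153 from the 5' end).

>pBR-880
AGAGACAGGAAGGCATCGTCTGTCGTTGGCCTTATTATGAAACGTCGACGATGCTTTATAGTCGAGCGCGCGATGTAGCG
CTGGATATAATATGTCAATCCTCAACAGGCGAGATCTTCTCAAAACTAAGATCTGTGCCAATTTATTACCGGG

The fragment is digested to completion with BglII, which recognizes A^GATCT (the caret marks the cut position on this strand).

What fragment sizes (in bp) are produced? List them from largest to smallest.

112, 24, 17 bp

BglII sites (AGATCT) start at positions 112, 129.
BglII cuts after the first base of each site, so after positions 112, 129.
Linear molecule, 2 cuts → 3 fragments:
  1–112 → 112 bp
  113–129 → 17 bp
  130–153 → 24 bp
Sorted largest to smallest: 112, 24, 17 bp.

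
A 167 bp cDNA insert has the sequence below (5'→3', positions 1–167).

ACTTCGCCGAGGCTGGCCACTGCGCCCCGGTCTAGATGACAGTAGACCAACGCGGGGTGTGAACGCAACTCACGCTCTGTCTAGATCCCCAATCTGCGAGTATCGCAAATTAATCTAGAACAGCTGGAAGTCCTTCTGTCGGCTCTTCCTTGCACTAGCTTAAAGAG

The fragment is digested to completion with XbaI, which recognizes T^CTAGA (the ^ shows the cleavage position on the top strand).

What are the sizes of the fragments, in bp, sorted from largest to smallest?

53, 49, 34, 31 bp

XbaI sites (TCTAGA) start at positions 31, 80, 114.
XbaI cuts after the first base of each site, so after positions 31, 80, 114.
Linear molecule, 3 cuts → 4 fragments:
  1–31 → 31 bp
  32–80 → 49 bp
  81–114 → 34 bp
  115–167 → 53 bp
Sorted largest to smallest: 53, 49, 34, 31 bp.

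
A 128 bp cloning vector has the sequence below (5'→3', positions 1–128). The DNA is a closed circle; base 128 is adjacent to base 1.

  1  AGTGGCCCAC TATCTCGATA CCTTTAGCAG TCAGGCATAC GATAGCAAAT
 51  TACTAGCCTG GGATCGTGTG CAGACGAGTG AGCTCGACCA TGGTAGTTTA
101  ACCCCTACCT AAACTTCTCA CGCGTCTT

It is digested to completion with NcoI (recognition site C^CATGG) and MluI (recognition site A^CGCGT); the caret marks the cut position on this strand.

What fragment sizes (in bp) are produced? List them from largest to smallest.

96, 32 bp

The NcoI site (CCATGG) starts at position 88.
NcoI cuts after the first base of each site, so after position 88.
The MluI site (ACGCGT) starts at position 120.
MluI cuts after the first base of each site, so after position 120.
Combined cut positions: 88, 120.
Circular molecule, 2 cuts → 2 fragments:
  89–120 → 32 bp
  121–128 then 1–88 → 8 + 88 = 96 bp
Sorted largest to smallest: 96, 32 bp.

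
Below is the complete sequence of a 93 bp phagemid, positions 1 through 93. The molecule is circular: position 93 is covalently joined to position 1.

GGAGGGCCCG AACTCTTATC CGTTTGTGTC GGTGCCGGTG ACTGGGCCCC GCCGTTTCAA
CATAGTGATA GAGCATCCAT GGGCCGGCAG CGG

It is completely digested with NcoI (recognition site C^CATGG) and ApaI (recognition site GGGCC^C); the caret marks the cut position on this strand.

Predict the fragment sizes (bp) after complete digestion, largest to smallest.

The NcoI site (CCATGG) starts at position 77.
NcoI cuts after the first base of each site, so after position 77.
ApaI sites (GGGCCC) start at positions 4, 44.
ApaI cuts after base 5 of each site (before the last base), so after positions 8, 48.
Combined cut positions: 8, 48, 77.
Circular molecule, 3 cuts → 3 fragments:
  9–48 → 40 bp
  49–77 → 29 bp
  78–93 then 1–8 → 16 + 8 = 24 bp
Sorted largest to smallest: 40, 29, 24 bp.

40, 29, 24 bp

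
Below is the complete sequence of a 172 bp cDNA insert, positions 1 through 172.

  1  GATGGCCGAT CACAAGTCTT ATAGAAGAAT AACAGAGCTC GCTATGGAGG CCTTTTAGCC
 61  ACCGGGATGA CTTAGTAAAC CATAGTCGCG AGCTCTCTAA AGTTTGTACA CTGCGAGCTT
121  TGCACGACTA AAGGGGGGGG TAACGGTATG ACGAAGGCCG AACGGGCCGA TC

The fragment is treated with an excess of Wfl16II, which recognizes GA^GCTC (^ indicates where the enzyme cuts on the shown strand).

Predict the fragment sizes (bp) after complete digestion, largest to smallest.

Wfl16II sites (GAGCTC) start at positions 35, 90.
Wfl16II cuts after base 2 of each site, so after positions 36, 91.
Linear molecule, 2 cuts → 3 fragments:
  1–36 → 36 bp
  37–91 → 55 bp
  92–172 → 81 bp
Sorted largest to smallest: 81, 55, 36 bp.

81, 55, 36 bp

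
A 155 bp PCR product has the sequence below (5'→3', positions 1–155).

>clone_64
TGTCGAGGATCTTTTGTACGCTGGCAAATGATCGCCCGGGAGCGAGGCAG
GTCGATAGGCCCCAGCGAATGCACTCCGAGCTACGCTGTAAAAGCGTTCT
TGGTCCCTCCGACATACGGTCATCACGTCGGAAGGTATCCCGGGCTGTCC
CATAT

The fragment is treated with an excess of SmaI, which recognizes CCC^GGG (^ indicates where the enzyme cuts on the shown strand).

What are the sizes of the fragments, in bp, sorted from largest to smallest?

104, 37, 14 bp

SmaI sites (CCCGGG) start at positions 35, 139.
SmaI cuts after base 3 of each site, so after positions 37, 141.
Linear molecule, 2 cuts → 3 fragments:
  1–37 → 37 bp
  38–141 → 104 bp
  142–155 → 14 bp
Sorted largest to smallest: 104, 37, 14 bp.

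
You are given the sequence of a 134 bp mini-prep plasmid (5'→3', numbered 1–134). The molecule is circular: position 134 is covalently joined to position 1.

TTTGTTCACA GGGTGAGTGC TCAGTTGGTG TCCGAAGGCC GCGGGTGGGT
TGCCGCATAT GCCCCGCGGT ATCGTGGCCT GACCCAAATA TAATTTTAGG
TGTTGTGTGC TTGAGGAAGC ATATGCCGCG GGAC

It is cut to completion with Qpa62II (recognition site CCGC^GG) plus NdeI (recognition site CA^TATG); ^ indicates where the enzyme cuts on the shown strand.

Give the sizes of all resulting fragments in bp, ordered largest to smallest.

54, 47, 15, 10, 8 bp

Qpa62II sites (CCGCGG) start at positions 39, 64, 126.
Qpa62II cuts after base 4 of each site, so after positions 42, 67, 129.
NdeI sites (CATATG) start at positions 56, 120.
NdeI cuts after base 2 of each site, so after positions 57, 121.
Combined cut positions: 42, 57, 67, 121, 129.
Circular molecule, 5 cuts → 5 fragments:
  43–57 → 15 bp
  58–67 → 10 bp
  68–121 → 54 bp
  122–129 → 8 bp
  130–134 then 1–42 → 5 + 42 = 47 bp
Sorted largest to smallest: 54, 47, 15, 10, 8 bp.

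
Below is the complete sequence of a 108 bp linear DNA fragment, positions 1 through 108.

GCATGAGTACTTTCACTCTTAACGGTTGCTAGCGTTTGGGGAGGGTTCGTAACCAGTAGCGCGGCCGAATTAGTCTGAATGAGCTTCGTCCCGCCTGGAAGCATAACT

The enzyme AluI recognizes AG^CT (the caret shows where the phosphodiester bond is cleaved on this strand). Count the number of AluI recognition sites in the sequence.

1

AGCT occurs starting at position 82.
AluI cuts at 1 site.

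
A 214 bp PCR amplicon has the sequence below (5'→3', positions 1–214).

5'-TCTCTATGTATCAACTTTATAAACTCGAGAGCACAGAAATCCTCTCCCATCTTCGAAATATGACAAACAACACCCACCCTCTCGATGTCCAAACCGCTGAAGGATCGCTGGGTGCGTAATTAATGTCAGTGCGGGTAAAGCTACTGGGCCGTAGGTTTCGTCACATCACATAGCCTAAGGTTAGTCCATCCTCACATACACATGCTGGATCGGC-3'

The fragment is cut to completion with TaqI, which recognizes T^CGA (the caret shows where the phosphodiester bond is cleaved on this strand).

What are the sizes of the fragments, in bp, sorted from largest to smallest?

TaqI sites (TCGA) start at positions 25, 53, 82.
TaqI cuts after the first base of each site, so after positions 25, 53, 82.
Linear molecule, 3 cuts → 4 fragments:
  1–25 → 25 bp
  26–53 → 28 bp
  54–82 → 29 bp
  83–214 → 132 bp
Sorted largest to smallest: 132, 29, 28, 25 bp.

132, 29, 28, 25 bp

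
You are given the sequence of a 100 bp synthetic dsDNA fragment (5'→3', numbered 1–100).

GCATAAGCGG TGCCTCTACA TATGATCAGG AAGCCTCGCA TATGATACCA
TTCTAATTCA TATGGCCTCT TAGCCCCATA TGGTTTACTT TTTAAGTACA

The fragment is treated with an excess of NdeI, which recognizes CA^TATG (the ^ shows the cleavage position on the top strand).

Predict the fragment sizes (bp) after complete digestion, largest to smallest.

NdeI sites (CATATG) start at positions 19, 39, 59, 77.
NdeI cuts after base 2 of each site, so after positions 20, 40, 60, 78.
Linear molecule, 4 cuts → 5 fragments:
  1–20 → 20 bp
  21–40 → 20 bp
  41–60 → 20 bp
  61–78 → 18 bp
  79–100 → 22 bp
Sorted largest to smallest: 22, 20, 20, 20, 18 bp.

22, 20, 20, 20, 18 bp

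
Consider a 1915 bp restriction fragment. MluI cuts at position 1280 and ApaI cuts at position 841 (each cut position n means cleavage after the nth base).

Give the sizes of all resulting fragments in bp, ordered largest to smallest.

Combined cut positions (sorted): 841, 1280.
Linear molecule, 2 cuts → 3 fragments:
  841 − 0 = 841 bp
  1280 − 841 = 439 bp
  1915 − 1280 = 635 bp
Sorted largest to smallest: 841, 635, 439 bp.

841, 635, 439 bp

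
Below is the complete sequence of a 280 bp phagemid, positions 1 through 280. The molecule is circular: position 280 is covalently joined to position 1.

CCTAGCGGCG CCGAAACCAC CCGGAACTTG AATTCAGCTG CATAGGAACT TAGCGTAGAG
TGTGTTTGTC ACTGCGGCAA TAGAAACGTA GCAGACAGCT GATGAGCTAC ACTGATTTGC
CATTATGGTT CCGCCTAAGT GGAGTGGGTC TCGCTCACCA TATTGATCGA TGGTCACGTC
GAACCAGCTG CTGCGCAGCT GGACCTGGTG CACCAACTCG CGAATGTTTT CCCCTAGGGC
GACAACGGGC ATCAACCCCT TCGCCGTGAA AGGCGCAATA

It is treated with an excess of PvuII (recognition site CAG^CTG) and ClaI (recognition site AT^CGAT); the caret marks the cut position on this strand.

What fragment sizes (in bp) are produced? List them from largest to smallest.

119, 69, 61, 20, 11 bp

PvuII sites (CAGCTG) start at positions 35, 96, 185, 196.
PvuII cuts after base 3 of each site, so after positions 37, 98, 187, 198.
The ClaI site (ATCGAT) starts at position 166.
ClaI cuts after base 2 of each site, so after position 167.
Combined cut positions: 37, 98, 167, 187, 198.
Circular molecule, 5 cuts → 5 fragments:
  38–98 → 61 bp
  99–167 → 69 bp
  168–187 → 20 bp
  188–198 → 11 bp
  199–280 then 1–37 → 82 + 37 = 119 bp
Sorted largest to smallest: 119, 69, 61, 20, 11 bp.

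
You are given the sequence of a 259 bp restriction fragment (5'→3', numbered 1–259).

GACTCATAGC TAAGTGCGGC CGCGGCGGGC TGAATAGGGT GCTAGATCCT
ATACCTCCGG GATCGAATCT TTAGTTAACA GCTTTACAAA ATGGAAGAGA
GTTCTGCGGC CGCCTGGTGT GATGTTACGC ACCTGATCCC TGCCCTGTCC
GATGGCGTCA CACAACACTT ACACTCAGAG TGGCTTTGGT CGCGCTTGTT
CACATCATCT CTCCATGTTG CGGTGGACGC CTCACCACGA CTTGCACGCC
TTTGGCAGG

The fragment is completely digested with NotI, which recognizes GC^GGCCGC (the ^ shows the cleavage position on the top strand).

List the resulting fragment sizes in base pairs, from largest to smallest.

152, 90, 17 bp

NotI sites (GCGGCCGC) start at positions 16, 106.
NotI cuts after base 2 of each site, so after positions 17, 107.
Linear molecule, 2 cuts → 3 fragments:
  1–17 → 17 bp
  18–107 → 90 bp
  108–259 → 152 bp
Sorted largest to smallest: 152, 90, 17 bp.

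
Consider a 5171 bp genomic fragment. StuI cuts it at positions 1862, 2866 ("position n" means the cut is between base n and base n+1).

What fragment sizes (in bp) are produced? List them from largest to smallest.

2305, 1862, 1004 bp

Linear molecule, 2 cuts → 3 fragments:
  1862 − 0 = 1862 bp
  2866 − 1862 = 1004 bp
  5171 − 2866 = 2305 bp
Sorted largest to smallest: 2305, 1862, 1004 bp.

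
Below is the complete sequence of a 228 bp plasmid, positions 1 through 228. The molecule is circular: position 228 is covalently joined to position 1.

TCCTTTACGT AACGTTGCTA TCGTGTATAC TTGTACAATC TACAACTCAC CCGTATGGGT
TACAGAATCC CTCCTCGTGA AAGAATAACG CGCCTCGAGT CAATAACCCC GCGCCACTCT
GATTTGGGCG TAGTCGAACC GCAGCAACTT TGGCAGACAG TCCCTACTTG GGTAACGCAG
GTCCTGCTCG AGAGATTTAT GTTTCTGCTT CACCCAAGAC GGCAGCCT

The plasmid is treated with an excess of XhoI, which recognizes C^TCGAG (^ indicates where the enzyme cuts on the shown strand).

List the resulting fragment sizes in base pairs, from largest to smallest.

135, 93 bp

XhoI sites (CTCGAG) start at positions 94, 187.
XhoI cuts after the first base of each site, so after positions 94, 187.
Circular molecule, 2 cuts → 2 fragments:
  95–187 → 93 bp
  188–228 then 1–94 → 41 + 94 = 135 bp
Sorted largest to smallest: 135, 93 bp.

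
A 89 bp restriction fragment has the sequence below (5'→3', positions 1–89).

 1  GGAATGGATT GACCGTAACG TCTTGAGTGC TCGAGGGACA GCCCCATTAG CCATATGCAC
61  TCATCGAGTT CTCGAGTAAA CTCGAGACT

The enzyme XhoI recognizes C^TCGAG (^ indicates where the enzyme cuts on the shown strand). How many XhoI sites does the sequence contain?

3

CTCGAG occurs starting at positions 30, 71, 81.
XhoI cuts at 3 sites.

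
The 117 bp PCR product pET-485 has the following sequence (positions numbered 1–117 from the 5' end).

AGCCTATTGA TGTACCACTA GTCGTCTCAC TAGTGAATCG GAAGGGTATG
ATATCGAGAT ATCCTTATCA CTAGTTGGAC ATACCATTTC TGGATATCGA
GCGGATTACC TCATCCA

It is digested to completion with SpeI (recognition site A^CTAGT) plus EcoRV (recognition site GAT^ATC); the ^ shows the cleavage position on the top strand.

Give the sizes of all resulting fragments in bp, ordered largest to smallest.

SpeI sites (ACTAGT) start at positions 17, 29, 70.
SpeI cuts after the first base of each site, so after positions 17, 29, 70.
EcoRV sites (GATATC) start at positions 50, 58, 93.
EcoRV cuts after base 3 of each site, so after positions 52, 60, 95.
Combined cut positions: 17, 29, 52, 60, 70, 95.
Linear molecule, 6 cuts → 7 fragments:
  1–17 → 17 bp
  18–29 → 12 bp
  30–52 → 23 bp
  53–60 → 8 bp
  61–70 → 10 bp
  71–95 → 25 bp
  96–117 → 22 bp
Sorted largest to smallest: 25, 23, 22, 17, 12, 10, 8 bp.

25, 23, 22, 17, 12, 10, 8 bp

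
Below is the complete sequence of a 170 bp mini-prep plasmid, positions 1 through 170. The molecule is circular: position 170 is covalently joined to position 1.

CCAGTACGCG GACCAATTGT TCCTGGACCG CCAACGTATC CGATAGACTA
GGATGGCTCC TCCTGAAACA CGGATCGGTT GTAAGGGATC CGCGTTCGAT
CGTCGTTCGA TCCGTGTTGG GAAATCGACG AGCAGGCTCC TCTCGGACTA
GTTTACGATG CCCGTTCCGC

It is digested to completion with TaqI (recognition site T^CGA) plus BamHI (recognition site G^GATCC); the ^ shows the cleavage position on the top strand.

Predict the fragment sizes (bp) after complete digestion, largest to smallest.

TaqI sites (TCGA) start at positions 96, 107, 125.
TaqI cuts after the first base of each site, so after positions 96, 107, 125.
The BamHI site (GGATCC) starts at position 86.
BamHI cuts after the first base of each site, so after position 86.
Combined cut positions: 86, 96, 107, 125.
Circular molecule, 4 cuts → 4 fragments:
  87–96 → 10 bp
  97–107 → 11 bp
  108–125 → 18 bp
  126–170 then 1–86 → 45 + 86 = 131 bp
Sorted largest to smallest: 131, 18, 11, 10 bp.

131, 18, 11, 10 bp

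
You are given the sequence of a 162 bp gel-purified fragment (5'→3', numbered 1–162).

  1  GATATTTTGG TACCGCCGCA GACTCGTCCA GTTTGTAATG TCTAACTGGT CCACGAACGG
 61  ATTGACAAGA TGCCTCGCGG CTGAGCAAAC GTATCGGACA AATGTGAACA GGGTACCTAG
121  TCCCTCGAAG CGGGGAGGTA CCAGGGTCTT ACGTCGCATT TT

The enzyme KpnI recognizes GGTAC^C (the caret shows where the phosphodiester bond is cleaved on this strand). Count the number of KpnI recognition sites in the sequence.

GGTACC occurs starting at positions 9, 112, 137.
KpnI cuts at 3 sites.

3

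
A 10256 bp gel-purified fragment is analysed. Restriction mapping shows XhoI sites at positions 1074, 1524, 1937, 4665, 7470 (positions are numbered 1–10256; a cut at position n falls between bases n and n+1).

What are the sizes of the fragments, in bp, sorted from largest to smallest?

Linear molecule, 5 cuts → 6 fragments:
  1074 − 0 = 1074 bp
  1524 − 1074 = 450 bp
  1937 − 1524 = 413 bp
  4665 − 1937 = 2728 bp
  7470 − 4665 = 2805 bp
  10256 − 7470 = 2786 bp
Sorted largest to smallest: 2805, 2786, 2728, 1074, 450, 413 bp.

2805, 2786, 2728, 1074, 450, 413 bp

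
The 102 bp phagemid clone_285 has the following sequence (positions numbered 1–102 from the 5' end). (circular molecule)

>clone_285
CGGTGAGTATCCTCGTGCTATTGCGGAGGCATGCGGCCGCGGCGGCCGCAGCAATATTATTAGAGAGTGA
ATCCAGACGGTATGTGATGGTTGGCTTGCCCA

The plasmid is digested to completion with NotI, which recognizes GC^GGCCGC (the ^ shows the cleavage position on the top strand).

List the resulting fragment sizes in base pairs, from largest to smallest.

93, 9 bp

NotI sites (GCGGCCGC) start at positions 33, 42.
NotI cuts after base 2 of each site, so after positions 34, 43.
Circular molecule, 2 cuts → 2 fragments:
  35–43 → 9 bp
  44–102 then 1–34 → 59 + 34 = 93 bp
Sorted largest to smallest: 93, 9 bp.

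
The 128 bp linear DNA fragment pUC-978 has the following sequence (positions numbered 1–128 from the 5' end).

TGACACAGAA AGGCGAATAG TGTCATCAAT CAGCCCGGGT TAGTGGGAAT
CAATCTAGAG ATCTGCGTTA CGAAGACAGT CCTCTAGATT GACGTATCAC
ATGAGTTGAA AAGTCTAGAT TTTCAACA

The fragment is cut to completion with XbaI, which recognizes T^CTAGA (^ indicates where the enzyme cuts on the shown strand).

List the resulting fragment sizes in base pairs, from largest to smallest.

XbaI sites (TCTAGA) start at positions 54, 83, 114.
XbaI cuts after the first base of each site, so after positions 54, 83, 114.
Linear molecule, 3 cuts → 4 fragments:
  1–54 → 54 bp
  55–83 → 29 bp
  84–114 → 31 bp
  115–128 → 14 bp
Sorted largest to smallest: 54, 31, 29, 14 bp.

54, 31, 29, 14 bp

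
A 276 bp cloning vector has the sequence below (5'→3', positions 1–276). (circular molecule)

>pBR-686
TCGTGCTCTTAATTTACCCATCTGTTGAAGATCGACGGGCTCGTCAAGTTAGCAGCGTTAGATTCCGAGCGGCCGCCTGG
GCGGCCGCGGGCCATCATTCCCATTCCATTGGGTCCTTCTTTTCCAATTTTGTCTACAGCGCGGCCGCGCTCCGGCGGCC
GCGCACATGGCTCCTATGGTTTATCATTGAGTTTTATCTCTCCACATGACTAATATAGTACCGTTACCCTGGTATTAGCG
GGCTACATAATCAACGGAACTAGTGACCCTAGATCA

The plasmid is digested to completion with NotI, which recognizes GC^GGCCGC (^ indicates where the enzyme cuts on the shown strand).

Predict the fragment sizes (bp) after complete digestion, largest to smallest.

NotI sites (GCGGCCGC) start at positions 69, 81, 141, 155.
NotI cuts after base 2 of each site, so after positions 70, 82, 142, 156.
Circular molecule, 4 cuts → 4 fragments:
  71–82 → 12 bp
  83–142 → 60 bp
  143–156 → 14 bp
  157–276 then 1–70 → 120 + 70 = 190 bp
Sorted largest to smallest: 190, 60, 14, 12 bp.

190, 60, 14, 12 bp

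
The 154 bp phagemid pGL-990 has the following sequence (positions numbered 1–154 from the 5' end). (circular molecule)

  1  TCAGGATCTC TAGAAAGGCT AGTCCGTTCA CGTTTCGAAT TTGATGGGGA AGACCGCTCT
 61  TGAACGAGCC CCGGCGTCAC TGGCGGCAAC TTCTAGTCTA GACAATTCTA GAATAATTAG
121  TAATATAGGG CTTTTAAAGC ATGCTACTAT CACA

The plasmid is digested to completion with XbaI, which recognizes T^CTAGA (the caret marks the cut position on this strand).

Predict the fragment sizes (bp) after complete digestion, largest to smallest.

88, 56, 10 bp

XbaI sites (TCTAGA) start at positions 9, 97, 107.
XbaI cuts after the first base of each site, so after positions 9, 97, 107.
Circular molecule, 3 cuts → 3 fragments:
  10–97 → 88 bp
  98–107 → 10 bp
  108–154 then 1–9 → 47 + 9 = 56 bp
Sorted largest to smallest: 88, 56, 10 bp.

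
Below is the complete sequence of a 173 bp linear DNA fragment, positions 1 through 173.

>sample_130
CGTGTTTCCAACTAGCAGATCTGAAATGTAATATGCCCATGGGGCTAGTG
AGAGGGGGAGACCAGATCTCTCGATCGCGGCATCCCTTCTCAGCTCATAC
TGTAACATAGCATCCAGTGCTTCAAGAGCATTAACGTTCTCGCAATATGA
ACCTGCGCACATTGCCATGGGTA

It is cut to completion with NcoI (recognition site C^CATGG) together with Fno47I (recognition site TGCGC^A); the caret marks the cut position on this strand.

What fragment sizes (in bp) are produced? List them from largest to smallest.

121, 37, 8, 7 bp

NcoI sites (CCATGG) start at positions 37, 165.
NcoI cuts after the first base of each site, so after positions 37, 165.
The Fno47I site (TGCGCA) starts at position 154.
Fno47I cuts after base 5 of each site (before the last base), so after position 158.
Combined cut positions: 37, 158, 165.
Linear molecule, 3 cuts → 4 fragments:
  1–37 → 37 bp
  38–158 → 121 bp
  159–165 → 7 bp
  166–173 → 8 bp
Sorted largest to smallest: 121, 37, 8, 7 bp.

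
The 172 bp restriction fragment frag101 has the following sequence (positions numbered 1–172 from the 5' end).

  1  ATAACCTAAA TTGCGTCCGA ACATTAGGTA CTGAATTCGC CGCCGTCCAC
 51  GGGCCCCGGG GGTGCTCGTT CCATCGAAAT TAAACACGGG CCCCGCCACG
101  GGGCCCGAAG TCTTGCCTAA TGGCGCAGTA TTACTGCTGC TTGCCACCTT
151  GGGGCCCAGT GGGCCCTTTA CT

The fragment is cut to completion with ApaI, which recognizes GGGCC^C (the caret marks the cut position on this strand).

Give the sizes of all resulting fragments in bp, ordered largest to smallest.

ApaI sites (GGGCCC) start at positions 51, 88, 101, 152, 161.
ApaI cuts after base 5 of each site (before the last base), so after positions 55, 92, 105, 156, 165.
Linear molecule, 5 cuts → 6 fragments:
  1–55 → 55 bp
  56–92 → 37 bp
  93–105 → 13 bp
  106–156 → 51 bp
  157–165 → 9 bp
  166–172 → 7 bp
Sorted largest to smallest: 55, 51, 37, 13, 9, 7 bp.

55, 51, 37, 13, 9, 7 bp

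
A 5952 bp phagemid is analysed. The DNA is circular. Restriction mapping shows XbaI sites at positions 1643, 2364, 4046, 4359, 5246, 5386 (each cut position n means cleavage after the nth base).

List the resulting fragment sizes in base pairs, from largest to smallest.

Circular molecule, 6 cuts → 6 fragments:
  2364 − 1643 = 721 bp
  4046 − 2364 = 1682 bp
  4359 − 4046 = 313 bp
  5246 − 4359 = 887 bp
  5386 − 5246 = 140 bp
  wrap: 5952 − 5386 + 1643 = 2209 bp
Sorted largest to smallest: 2209, 1682, 887, 721, 313, 140 bp.

2209, 1682, 887, 721, 313, 140 bp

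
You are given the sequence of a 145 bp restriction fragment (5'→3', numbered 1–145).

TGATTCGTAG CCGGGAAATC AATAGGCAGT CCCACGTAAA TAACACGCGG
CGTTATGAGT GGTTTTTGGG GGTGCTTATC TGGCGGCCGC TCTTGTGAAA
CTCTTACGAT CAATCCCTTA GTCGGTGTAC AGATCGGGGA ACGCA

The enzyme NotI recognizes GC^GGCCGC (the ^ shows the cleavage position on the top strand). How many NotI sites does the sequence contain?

1

GCGGCCGC occurs starting at position 83.
NotI cuts at 1 site.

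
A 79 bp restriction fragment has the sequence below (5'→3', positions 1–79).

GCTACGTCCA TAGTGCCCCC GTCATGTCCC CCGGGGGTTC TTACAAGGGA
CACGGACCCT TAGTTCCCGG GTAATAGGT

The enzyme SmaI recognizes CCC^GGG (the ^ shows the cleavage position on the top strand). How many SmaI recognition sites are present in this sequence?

CCCGGG occurs starting at positions 30, 66.
SmaI cuts at 2 sites.

2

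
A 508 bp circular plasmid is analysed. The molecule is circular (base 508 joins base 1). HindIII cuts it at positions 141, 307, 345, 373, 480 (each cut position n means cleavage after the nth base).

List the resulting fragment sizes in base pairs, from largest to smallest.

169, 166, 107, 38, 28 bp

Circular molecule, 5 cuts → 5 fragments:
  307 − 141 = 166 bp
  345 − 307 = 38 bp
  373 − 345 = 28 bp
  480 − 373 = 107 bp
  wrap: 508 − 480 + 141 = 169 bp
Sorted largest to smallest: 169, 166, 107, 38, 28 bp.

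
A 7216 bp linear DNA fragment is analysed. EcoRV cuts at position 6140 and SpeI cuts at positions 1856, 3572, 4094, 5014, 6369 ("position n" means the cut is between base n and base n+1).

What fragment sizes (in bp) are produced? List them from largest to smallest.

Combined cut positions (sorted): 1856, 3572, 4094, 5014, 6140, 6369.
Linear molecule, 6 cuts → 7 fragments:
  1856 − 0 = 1856 bp
  3572 − 1856 = 1716 bp
  4094 − 3572 = 522 bp
  5014 − 4094 = 920 bp
  6140 − 5014 = 1126 bp
  6369 − 6140 = 229 bp
  7216 − 6369 = 847 bp
Sorted largest to smallest: 1856, 1716, 1126, 920, 847, 522, 229 bp.

1856, 1716, 1126, 920, 847, 522, 229 bp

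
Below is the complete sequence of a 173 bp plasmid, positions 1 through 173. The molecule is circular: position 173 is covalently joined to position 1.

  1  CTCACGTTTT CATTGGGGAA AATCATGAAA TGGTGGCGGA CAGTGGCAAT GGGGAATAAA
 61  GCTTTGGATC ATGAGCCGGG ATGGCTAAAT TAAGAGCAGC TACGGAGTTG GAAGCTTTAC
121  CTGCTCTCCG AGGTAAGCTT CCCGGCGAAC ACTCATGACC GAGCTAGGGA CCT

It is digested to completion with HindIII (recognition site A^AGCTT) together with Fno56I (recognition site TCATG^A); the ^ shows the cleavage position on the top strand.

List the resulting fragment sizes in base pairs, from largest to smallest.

43, 39, 32, 23, 22, 14 bp

HindIII sites (AAGCTT) start at positions 59, 112, 135.
HindIII cuts after the first base of each site, so after positions 59, 112, 135.
Fno56I sites (TCATGA) start at positions 23, 69, 153.
Fno56I cuts after base 5 of each site (before the last base), so after positions 27, 73, 157.
Combined cut positions: 27, 59, 73, 112, 135, 157.
Circular molecule, 6 cuts → 6 fragments:
  28–59 → 32 bp
  60–73 → 14 bp
  74–112 → 39 bp
  113–135 → 23 bp
  136–157 → 22 bp
  158–173 then 1–27 → 16 + 27 = 43 bp
Sorted largest to smallest: 43, 39, 32, 23, 22, 14 bp.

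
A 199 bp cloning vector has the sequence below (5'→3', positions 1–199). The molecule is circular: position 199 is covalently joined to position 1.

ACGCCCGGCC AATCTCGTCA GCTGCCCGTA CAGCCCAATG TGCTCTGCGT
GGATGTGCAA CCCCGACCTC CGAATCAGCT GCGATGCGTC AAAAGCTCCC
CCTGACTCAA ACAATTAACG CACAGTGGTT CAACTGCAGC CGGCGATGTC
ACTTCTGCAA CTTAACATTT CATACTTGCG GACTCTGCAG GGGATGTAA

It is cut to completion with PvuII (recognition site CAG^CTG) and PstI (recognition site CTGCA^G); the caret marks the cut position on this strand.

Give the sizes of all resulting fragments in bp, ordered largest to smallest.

60, 57, 51, 31 bp

PvuII sites (CAGCTG) start at positions 19, 76.
PvuII cuts after base 3 of each site, so after positions 21, 78.
PstI sites (CTGCAG) start at positions 134, 185.
PstI cuts after base 5 of each site (before the last base), so after positions 138, 189.
Combined cut positions: 21, 78, 138, 189.
Circular molecule, 4 cuts → 4 fragments:
  22–78 → 57 bp
  79–138 → 60 bp
  139–189 → 51 bp
  190–199 then 1–21 → 10 + 21 = 31 bp
Sorted largest to smallest: 60, 57, 51, 31 bp.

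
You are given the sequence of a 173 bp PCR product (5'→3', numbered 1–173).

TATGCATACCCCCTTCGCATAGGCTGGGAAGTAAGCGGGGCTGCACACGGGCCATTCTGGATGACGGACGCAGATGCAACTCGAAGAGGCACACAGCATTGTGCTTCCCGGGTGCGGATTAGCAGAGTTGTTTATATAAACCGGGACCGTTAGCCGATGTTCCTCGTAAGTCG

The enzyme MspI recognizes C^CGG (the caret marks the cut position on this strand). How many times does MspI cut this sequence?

2

CCGG occurs starting at positions 108, 141.
MspI cuts at 2 sites.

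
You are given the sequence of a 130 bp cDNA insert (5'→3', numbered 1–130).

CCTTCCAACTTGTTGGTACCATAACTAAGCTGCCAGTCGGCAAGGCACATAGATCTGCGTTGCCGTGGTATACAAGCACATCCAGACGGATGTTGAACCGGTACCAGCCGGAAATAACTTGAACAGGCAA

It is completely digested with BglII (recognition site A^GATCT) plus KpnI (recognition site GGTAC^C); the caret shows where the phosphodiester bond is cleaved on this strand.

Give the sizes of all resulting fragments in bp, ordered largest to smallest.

53, 32, 26, 19 bp

The BglII site (AGATCT) starts at position 51.
BglII cuts after the first base of each site, so after position 51.
KpnI sites (GGTACC) start at positions 15, 100.
KpnI cuts after base 5 of each site (before the last base), so after positions 19, 104.
Combined cut positions: 19, 51, 104.
Linear molecule, 3 cuts → 4 fragments:
  1–19 → 19 bp
  20–51 → 32 bp
  52–104 → 53 bp
  105–130 → 26 bp
Sorted largest to smallest: 53, 32, 26, 19 bp.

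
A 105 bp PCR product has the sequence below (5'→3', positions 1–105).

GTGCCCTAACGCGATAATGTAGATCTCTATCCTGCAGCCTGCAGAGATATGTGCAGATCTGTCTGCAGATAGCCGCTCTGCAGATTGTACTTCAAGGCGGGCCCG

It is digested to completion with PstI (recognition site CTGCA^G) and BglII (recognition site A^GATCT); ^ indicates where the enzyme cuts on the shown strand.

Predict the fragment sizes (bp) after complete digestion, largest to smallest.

PstI sites (CTGCAG) start at positions 32, 39, 63, 78.
PstI cuts after base 5 of each site (before the last base), so after positions 36, 43, 67, 82.
BglII sites (AGATCT) start at positions 21, 55.
BglII cuts after the first base of each site, so after positions 21, 55.
Combined cut positions: 21, 36, 43, 55, 67, 82.
Linear molecule, 6 cuts → 7 fragments:
  1–21 → 21 bp
  22–36 → 15 bp
  37–43 → 7 bp
  44–55 → 12 bp
  56–67 → 12 bp
  68–82 → 15 bp
  83–105 → 23 bp
Sorted largest to smallest: 23, 21, 15, 15, 12, 12, 7 bp.

23, 21, 15, 15, 12, 12, 7 bp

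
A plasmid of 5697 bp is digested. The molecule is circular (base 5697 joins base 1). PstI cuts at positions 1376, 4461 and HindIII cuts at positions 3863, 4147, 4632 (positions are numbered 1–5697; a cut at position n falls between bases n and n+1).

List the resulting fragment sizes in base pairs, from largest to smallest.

Combined cut positions (sorted): 1376, 3863, 4147, 4461, 4632.
Circular molecule, 5 cuts → 5 fragments:
  3863 − 1376 = 2487 bp
  4147 − 3863 = 284 bp
  4461 − 4147 = 314 bp
  4632 − 4461 = 171 bp
  wrap: 5697 − 4632 + 1376 = 2441 bp
Sorted largest to smallest: 2487, 2441, 314, 284, 171 bp.

2487, 2441, 314, 284, 171 bp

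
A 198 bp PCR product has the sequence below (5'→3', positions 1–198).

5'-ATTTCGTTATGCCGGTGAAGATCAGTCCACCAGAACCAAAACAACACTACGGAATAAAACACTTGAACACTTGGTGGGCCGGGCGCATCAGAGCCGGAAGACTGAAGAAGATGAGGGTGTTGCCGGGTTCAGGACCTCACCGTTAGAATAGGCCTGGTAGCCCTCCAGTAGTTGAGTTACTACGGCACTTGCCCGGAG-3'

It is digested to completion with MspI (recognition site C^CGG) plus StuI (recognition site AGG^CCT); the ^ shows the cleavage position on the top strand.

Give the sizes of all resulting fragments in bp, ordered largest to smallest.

MspI sites (CCGG) start at positions 12, 79, 94, 123, 193.
MspI cuts after the first base of each site, so after positions 12, 79, 94, 123, 193.
The StuI site (AGGCCT) starts at position 150.
StuI cuts after base 3 of each site, so after position 152.
Combined cut positions: 12, 79, 94, 123, 152, 193.
Linear molecule, 6 cuts → 7 fragments:
  1–12 → 12 bp
  13–79 → 67 bp
  80–94 → 15 bp
  95–123 → 29 bp
  124–152 → 29 bp
  153–193 → 41 bp
  194–198 → 5 bp
Sorted largest to smallest: 67, 41, 29, 29, 15, 12, 5 bp.

67, 41, 29, 29, 15, 12, 5 bp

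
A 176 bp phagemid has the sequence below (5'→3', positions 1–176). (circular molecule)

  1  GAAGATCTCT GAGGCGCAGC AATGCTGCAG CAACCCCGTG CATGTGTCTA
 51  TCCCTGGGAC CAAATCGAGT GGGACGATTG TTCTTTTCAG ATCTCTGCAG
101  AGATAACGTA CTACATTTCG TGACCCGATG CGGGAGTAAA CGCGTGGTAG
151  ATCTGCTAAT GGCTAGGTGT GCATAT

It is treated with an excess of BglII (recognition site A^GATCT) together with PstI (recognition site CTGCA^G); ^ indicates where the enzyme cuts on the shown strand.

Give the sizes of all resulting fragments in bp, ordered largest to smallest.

60, 50, 30, 26, 10 bp

BglII sites (AGATCT) start at positions 3, 89, 149.
BglII cuts after the first base of each site, so after positions 3, 89, 149.
PstI sites (CTGCAG) start at positions 25, 95.
PstI cuts after base 5 of each site (before the last base), so after positions 29, 99.
Combined cut positions: 3, 29, 89, 99, 149.
Circular molecule, 5 cuts → 5 fragments:
  4–29 → 26 bp
  30–89 → 60 bp
  90–99 → 10 bp
  100–149 → 50 bp
  150–176 then 1–3 → 27 + 3 = 30 bp
Sorted largest to smallest: 60, 50, 30, 26, 10 bp.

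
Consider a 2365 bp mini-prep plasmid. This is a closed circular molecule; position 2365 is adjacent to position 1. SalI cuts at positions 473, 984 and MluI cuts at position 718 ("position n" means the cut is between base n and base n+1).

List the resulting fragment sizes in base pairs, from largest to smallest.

Combined cut positions (sorted): 473, 718, 984.
Circular molecule, 3 cuts → 3 fragments:
  718 − 473 = 245 bp
  984 − 718 = 266 bp
  wrap: 2365 − 984 + 473 = 1854 bp
Sorted largest to smallest: 1854, 266, 245 bp.

1854, 266, 245 bp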